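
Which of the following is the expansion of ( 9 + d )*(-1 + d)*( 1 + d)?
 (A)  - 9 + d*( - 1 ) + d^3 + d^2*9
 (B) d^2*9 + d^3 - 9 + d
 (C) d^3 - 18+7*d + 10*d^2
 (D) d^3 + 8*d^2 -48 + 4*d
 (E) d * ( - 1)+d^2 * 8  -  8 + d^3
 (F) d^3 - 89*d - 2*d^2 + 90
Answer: A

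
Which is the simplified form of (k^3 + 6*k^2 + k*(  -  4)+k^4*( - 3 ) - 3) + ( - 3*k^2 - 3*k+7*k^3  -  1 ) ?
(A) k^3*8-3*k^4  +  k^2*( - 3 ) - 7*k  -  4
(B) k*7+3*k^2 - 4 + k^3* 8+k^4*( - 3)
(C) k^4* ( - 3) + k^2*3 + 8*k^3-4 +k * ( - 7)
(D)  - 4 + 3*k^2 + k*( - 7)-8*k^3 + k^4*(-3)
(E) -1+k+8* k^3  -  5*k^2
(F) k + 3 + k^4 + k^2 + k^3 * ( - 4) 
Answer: C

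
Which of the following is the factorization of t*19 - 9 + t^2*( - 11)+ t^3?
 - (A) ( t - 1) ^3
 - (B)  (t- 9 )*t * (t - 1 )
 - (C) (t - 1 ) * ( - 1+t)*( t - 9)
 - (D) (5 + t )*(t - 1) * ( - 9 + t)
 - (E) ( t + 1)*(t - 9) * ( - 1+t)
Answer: C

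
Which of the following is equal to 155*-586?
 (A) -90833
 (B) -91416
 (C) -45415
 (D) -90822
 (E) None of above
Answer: E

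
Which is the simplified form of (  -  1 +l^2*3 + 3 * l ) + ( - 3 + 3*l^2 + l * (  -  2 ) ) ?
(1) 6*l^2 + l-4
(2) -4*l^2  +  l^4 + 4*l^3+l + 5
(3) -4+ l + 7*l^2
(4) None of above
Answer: 1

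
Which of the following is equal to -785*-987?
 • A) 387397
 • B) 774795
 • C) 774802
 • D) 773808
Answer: B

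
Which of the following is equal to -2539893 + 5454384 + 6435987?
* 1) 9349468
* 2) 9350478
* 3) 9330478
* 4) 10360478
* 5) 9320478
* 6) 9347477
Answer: 2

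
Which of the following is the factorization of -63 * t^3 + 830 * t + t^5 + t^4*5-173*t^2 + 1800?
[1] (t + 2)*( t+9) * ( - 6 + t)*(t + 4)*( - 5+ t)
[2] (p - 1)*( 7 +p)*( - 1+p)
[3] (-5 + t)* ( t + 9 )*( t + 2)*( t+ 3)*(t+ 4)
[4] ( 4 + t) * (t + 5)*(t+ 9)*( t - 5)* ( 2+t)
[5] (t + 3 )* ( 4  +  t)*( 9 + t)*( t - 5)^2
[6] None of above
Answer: 6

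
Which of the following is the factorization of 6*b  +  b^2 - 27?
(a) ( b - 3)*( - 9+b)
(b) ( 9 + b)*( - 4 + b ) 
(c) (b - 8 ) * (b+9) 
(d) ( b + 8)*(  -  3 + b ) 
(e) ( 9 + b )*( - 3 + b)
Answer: e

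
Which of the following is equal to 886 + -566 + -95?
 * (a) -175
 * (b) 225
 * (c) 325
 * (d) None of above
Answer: b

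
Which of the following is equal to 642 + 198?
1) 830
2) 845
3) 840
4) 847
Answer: 3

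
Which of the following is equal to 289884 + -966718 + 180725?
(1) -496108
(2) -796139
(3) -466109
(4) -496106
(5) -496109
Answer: 5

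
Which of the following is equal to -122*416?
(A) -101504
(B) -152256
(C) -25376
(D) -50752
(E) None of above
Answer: D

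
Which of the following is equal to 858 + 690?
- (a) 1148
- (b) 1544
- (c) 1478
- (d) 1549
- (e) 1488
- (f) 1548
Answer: f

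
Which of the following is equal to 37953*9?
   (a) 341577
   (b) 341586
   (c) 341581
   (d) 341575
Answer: a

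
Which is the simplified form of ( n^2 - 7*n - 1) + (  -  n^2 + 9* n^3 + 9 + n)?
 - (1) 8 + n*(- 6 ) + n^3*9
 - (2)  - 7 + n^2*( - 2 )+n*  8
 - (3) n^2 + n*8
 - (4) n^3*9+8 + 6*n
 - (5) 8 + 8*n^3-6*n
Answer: 1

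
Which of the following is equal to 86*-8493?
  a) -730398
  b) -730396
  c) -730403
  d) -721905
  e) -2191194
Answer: a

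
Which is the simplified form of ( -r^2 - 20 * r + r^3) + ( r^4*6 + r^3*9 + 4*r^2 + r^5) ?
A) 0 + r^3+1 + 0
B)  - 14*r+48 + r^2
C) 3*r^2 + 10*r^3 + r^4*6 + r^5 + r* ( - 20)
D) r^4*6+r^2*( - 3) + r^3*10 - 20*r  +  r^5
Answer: C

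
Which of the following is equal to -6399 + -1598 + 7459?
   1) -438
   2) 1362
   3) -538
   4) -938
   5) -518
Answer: 3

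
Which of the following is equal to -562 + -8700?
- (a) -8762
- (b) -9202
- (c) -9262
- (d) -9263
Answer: c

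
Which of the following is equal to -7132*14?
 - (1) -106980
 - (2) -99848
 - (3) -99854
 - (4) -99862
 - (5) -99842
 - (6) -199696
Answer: 2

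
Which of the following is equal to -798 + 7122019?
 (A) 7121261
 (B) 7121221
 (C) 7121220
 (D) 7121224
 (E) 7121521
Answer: B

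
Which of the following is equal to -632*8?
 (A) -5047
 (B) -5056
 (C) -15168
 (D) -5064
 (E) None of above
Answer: B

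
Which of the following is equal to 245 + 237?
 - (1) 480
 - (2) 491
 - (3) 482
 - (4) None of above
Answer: 3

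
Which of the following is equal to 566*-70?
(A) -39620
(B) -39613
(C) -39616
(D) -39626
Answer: A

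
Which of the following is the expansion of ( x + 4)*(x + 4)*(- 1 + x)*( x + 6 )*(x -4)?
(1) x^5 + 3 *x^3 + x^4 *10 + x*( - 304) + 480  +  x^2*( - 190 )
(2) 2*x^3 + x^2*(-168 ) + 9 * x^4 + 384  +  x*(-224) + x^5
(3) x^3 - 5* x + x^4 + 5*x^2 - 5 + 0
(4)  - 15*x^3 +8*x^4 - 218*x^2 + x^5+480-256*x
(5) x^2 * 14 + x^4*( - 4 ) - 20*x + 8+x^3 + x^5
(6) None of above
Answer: 6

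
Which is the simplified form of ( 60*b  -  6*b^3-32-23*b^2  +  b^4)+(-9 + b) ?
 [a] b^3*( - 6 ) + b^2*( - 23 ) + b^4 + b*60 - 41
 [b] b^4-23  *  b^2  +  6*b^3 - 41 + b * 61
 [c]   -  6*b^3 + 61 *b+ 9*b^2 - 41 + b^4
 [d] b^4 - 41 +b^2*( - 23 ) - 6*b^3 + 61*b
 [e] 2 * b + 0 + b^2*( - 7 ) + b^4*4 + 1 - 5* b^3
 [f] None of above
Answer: d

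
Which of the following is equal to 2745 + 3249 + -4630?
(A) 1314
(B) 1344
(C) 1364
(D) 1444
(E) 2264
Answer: C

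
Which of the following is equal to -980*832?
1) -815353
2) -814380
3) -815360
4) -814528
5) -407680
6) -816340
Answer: 3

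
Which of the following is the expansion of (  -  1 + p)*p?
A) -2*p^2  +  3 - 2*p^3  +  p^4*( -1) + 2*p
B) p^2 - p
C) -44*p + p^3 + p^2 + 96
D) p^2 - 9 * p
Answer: B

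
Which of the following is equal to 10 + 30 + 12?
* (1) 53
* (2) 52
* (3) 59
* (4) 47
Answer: 2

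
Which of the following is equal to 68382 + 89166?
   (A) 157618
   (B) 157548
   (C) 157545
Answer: B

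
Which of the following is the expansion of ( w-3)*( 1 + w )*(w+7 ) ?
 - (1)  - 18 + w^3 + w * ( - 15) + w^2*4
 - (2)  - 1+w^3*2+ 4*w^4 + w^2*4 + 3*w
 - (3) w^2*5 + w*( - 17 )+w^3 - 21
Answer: 3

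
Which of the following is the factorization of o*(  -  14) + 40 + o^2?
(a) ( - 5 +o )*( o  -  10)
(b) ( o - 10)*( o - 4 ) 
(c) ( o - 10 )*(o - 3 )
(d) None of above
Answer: b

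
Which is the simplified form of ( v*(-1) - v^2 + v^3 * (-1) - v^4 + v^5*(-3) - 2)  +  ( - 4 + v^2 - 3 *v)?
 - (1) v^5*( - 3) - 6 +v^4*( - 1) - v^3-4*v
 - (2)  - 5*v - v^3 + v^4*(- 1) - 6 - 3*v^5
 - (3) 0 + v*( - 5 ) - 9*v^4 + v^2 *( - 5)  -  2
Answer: 1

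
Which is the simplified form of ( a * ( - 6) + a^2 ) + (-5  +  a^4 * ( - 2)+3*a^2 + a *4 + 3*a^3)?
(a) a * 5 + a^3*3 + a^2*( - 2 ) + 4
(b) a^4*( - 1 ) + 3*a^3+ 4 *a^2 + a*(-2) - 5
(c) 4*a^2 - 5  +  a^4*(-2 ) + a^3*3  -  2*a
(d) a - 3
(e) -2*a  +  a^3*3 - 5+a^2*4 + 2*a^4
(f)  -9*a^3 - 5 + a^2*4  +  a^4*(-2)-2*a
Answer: c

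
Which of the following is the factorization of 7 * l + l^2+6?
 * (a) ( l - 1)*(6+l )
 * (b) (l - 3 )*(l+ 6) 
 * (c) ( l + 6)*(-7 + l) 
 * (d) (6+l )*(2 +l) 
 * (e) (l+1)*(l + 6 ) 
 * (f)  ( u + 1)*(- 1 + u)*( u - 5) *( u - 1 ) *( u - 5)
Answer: e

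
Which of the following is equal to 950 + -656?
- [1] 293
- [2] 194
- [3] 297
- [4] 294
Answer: 4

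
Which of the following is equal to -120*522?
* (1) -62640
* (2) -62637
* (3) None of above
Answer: 1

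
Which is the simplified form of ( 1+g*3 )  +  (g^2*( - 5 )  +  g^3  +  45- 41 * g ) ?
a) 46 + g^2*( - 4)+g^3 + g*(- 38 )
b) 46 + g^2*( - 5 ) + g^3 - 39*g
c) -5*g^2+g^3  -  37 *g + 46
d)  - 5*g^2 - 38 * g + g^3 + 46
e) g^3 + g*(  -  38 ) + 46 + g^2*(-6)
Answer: d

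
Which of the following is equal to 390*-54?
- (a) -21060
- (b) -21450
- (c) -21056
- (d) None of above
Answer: a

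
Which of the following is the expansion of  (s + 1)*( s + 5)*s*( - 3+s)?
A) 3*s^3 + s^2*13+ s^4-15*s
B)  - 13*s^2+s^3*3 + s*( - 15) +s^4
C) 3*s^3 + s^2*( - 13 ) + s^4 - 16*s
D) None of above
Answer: B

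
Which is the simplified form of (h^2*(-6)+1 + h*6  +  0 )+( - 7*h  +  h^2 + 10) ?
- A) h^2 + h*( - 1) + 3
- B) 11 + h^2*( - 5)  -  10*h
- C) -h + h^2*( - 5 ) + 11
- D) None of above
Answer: C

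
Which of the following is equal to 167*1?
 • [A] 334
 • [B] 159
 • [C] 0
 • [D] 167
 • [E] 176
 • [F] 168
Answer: D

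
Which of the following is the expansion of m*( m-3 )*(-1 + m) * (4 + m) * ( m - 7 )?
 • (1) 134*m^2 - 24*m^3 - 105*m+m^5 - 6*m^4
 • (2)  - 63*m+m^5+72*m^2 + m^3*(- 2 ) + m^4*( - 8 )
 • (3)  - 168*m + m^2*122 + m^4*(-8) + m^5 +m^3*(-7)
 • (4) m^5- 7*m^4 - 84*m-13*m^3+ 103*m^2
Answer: 4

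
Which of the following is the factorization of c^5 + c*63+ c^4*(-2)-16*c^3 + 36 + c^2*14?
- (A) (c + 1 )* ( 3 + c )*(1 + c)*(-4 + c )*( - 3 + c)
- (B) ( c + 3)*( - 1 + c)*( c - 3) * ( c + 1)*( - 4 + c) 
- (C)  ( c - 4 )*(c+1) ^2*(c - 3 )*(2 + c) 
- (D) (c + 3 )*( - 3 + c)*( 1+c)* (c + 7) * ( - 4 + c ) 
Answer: A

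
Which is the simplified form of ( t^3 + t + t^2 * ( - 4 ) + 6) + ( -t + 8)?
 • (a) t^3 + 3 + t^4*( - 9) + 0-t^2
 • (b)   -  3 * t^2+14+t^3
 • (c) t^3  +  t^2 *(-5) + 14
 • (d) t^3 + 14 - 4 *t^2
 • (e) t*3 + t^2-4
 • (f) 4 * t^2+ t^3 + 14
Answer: d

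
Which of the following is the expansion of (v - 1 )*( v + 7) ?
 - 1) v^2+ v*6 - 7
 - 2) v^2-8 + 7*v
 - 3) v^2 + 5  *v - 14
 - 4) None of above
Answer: 1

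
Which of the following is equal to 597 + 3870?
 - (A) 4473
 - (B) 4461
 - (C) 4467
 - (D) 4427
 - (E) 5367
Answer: C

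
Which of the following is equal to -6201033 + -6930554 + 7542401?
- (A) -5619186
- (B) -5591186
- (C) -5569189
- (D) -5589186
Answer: D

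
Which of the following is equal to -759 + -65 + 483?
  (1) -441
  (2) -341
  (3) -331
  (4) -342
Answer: 2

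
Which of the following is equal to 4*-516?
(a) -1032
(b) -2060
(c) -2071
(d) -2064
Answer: d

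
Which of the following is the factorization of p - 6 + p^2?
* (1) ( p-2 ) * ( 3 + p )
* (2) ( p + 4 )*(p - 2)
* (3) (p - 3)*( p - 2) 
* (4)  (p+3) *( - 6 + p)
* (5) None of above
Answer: 1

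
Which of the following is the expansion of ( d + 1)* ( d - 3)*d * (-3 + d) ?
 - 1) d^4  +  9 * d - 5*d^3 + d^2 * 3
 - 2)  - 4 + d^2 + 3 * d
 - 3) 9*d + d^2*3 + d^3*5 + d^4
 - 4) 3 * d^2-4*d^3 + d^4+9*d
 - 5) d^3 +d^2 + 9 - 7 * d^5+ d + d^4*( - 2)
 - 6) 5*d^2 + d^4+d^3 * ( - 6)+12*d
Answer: 1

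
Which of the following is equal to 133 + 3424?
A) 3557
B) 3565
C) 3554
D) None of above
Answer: A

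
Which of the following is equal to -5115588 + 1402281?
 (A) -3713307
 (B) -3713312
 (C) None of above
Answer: A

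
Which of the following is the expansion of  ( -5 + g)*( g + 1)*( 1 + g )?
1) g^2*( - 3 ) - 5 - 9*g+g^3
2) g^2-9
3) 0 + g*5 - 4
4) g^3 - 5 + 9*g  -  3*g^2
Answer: 1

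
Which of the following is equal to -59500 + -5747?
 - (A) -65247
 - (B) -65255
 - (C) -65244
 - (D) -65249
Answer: A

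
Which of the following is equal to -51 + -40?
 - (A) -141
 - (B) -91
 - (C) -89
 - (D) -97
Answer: B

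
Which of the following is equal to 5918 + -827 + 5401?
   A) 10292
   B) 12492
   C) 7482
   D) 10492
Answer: D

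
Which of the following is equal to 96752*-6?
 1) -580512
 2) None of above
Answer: 1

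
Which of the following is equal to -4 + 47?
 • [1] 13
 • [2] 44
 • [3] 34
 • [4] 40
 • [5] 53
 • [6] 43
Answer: 6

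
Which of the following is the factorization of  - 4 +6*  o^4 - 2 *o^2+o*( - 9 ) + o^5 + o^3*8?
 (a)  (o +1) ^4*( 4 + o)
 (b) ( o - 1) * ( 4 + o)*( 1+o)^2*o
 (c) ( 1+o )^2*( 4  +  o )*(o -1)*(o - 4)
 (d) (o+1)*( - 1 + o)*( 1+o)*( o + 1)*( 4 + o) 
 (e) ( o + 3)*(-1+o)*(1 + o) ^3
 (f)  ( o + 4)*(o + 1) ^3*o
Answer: d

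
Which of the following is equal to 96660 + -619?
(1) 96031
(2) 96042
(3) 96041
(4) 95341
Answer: 3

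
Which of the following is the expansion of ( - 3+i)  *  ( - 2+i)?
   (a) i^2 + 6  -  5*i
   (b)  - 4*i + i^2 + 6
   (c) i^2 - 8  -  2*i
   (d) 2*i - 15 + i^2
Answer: a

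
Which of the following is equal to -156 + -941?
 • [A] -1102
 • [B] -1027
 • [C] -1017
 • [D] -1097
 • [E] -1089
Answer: D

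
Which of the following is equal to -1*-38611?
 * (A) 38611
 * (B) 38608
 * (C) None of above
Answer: A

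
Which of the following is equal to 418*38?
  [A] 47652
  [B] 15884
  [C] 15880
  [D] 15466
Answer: B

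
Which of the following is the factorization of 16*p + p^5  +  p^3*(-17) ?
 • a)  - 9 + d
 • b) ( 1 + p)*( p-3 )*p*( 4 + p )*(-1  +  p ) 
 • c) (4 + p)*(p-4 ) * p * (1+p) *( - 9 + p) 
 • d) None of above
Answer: d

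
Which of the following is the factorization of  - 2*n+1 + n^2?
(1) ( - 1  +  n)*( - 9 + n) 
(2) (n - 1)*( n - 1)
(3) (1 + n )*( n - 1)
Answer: 2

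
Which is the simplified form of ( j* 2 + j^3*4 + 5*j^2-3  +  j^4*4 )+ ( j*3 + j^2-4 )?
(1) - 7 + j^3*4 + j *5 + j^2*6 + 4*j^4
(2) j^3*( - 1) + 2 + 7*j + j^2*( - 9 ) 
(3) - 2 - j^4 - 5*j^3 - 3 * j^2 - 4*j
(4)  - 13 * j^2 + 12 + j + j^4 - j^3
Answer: 1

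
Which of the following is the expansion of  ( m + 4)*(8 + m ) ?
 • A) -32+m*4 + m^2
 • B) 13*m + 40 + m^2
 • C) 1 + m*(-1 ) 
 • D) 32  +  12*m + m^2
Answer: D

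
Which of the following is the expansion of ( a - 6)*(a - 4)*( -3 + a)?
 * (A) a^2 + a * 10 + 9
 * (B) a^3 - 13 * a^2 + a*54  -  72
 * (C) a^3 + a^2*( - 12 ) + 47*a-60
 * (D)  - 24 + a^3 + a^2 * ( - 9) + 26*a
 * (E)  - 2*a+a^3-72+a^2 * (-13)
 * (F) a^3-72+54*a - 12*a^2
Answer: B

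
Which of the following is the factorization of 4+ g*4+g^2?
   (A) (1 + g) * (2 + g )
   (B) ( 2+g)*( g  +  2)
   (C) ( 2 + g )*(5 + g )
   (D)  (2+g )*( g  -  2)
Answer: B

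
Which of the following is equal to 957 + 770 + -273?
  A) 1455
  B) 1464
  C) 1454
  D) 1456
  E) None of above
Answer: C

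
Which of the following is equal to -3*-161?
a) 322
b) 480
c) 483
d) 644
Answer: c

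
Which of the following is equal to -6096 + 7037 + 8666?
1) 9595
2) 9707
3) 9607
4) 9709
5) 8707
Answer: 3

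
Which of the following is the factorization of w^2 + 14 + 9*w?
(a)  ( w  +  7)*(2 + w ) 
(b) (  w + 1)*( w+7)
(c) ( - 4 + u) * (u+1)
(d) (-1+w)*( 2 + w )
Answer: a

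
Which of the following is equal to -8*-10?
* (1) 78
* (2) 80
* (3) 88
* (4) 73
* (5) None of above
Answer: 2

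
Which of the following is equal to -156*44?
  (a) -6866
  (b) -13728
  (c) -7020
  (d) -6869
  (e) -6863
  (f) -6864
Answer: f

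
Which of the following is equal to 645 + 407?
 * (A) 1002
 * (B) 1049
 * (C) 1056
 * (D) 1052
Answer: D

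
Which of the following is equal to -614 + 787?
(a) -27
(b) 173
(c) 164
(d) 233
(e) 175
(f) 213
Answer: b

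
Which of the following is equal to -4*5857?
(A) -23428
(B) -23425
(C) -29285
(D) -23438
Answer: A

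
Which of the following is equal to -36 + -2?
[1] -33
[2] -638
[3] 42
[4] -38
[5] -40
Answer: 4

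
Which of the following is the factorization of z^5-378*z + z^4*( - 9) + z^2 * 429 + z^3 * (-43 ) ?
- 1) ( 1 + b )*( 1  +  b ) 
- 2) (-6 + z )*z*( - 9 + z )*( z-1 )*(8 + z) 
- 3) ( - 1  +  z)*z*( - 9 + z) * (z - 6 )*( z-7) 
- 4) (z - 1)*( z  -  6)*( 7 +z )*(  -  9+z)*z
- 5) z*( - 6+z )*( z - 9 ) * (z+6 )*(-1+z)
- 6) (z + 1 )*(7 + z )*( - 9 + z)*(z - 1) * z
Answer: 4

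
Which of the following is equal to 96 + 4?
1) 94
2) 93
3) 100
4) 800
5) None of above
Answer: 3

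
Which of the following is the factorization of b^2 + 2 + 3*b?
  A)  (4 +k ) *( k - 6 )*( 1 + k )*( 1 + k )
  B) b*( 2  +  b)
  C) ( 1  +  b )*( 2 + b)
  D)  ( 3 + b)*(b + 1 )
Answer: C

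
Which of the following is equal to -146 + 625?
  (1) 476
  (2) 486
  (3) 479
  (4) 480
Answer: 3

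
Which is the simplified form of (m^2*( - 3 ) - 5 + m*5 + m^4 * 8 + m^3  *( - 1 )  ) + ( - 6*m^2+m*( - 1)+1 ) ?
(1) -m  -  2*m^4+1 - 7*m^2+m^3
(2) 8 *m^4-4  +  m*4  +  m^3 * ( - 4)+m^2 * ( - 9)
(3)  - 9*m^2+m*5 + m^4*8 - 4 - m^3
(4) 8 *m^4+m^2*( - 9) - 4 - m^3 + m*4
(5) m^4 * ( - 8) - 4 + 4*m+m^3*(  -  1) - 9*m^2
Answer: 4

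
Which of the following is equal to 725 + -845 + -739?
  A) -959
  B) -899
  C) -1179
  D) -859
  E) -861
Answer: D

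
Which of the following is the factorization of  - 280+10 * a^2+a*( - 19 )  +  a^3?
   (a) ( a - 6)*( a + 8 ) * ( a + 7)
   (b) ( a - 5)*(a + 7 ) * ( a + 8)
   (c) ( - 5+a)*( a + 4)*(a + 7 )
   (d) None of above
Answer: b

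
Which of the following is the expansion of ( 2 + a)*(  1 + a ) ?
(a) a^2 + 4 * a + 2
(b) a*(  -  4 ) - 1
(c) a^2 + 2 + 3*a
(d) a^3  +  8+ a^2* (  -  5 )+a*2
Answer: c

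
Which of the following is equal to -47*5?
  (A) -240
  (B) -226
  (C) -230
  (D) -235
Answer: D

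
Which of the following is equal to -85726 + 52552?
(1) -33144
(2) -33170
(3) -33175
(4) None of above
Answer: 4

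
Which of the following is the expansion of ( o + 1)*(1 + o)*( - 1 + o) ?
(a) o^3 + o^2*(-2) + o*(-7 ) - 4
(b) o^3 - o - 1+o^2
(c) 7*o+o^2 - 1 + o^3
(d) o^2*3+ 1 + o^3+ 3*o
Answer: b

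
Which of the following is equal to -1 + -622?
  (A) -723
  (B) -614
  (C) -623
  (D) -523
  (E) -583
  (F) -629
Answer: C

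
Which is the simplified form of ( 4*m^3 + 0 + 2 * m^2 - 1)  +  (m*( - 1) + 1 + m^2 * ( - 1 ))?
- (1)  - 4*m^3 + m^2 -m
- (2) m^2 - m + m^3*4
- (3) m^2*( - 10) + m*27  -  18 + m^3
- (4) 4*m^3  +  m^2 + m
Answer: 2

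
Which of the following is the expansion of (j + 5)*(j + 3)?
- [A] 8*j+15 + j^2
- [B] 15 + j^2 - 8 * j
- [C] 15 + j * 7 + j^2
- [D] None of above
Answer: A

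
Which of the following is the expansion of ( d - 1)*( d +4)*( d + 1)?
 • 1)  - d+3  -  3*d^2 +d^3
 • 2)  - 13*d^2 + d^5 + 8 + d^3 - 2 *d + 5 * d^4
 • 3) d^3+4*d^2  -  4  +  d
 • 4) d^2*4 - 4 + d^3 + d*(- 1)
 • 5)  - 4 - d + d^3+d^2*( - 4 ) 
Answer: 4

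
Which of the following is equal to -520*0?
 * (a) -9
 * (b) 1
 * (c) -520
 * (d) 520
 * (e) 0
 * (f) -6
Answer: e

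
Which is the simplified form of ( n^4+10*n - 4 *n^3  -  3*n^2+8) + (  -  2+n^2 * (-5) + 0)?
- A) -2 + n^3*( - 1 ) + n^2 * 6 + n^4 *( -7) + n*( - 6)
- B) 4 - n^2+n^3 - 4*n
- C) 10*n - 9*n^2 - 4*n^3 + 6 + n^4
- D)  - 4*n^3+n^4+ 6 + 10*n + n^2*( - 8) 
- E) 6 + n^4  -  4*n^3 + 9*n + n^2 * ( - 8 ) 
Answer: D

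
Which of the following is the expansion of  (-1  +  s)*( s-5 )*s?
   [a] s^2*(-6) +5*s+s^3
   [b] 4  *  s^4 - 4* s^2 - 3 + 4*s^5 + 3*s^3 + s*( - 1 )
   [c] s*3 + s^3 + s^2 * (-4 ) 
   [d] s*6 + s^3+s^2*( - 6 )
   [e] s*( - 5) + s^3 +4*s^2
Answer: a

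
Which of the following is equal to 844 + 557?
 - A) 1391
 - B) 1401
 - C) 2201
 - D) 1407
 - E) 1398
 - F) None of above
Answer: B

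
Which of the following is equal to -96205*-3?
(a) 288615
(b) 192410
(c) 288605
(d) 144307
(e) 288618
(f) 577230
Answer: a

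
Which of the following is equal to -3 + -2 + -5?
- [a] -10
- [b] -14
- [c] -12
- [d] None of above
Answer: a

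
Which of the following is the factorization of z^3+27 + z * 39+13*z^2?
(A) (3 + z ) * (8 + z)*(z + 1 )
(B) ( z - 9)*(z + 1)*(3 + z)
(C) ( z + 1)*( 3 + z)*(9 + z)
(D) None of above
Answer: C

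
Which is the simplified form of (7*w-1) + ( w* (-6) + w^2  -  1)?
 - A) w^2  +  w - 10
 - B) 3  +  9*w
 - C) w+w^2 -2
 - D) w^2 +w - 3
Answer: C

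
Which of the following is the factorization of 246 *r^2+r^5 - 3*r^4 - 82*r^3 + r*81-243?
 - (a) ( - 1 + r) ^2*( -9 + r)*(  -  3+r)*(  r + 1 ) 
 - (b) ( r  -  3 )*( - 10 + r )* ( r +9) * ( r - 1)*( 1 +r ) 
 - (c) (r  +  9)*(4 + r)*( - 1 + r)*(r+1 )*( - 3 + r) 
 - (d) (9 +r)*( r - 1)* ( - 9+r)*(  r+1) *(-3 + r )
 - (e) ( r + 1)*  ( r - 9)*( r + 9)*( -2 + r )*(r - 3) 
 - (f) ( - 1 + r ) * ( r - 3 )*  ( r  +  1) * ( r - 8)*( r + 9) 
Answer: d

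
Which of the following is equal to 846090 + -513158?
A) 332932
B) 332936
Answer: A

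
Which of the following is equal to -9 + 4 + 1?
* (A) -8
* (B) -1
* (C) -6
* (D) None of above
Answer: D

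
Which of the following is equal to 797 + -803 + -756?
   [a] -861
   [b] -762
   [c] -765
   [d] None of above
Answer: b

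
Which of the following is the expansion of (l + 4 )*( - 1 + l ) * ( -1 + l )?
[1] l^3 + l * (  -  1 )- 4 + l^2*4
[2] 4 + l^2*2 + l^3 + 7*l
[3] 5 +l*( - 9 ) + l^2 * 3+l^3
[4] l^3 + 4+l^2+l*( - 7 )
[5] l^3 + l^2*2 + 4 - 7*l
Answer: 5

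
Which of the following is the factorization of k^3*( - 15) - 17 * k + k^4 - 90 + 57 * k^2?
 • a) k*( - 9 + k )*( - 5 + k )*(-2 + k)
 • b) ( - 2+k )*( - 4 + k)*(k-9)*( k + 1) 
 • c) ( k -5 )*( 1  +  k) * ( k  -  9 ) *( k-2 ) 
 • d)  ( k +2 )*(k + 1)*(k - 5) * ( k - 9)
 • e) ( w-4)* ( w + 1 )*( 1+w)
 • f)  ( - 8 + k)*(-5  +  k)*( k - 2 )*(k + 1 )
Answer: c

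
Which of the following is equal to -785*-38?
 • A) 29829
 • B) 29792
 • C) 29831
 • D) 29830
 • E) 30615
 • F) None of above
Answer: D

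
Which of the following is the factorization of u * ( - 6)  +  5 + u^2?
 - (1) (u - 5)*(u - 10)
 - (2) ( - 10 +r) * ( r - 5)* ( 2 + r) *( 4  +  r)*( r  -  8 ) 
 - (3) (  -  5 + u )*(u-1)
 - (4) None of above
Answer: 3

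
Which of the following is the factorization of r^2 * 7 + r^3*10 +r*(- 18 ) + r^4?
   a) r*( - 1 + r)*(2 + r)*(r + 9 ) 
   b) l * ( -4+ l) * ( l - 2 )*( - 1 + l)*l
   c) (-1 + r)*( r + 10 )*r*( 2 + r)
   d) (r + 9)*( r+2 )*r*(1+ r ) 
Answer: a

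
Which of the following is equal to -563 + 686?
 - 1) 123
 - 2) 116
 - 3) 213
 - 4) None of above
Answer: 1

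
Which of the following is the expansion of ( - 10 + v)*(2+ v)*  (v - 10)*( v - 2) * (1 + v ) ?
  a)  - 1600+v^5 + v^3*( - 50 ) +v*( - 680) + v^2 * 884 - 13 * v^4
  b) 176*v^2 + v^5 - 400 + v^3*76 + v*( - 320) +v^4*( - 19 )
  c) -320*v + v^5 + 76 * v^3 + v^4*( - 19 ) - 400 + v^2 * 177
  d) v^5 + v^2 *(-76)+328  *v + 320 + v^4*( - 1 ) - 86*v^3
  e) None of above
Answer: b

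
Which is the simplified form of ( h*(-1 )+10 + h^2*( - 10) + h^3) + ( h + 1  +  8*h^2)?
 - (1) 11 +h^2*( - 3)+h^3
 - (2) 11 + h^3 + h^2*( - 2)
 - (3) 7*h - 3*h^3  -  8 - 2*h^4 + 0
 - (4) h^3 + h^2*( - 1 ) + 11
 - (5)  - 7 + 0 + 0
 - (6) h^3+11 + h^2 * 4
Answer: 2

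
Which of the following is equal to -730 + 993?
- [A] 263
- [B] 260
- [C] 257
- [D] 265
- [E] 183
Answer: A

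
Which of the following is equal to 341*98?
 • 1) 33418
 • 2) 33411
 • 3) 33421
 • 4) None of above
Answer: 1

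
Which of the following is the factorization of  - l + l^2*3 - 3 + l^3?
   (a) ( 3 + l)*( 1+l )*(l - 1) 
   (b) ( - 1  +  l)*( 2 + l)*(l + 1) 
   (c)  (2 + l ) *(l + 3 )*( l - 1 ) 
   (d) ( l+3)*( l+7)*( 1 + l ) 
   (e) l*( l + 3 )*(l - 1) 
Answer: a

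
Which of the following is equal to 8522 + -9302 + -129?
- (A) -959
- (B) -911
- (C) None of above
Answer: C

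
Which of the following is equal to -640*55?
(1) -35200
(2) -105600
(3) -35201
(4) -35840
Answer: 1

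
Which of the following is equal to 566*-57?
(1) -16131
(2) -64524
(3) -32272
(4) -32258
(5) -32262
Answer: 5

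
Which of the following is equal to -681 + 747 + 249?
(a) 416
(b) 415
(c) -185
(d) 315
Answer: d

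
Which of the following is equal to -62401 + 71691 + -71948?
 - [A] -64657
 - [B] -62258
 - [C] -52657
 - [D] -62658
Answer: D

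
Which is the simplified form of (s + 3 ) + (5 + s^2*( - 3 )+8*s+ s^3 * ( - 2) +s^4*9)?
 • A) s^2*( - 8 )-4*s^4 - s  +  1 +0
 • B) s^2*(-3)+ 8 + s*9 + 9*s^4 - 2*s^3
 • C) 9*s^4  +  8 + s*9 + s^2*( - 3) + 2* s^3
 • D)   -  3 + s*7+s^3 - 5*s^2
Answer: B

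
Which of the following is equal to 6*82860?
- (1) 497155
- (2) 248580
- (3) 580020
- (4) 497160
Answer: 4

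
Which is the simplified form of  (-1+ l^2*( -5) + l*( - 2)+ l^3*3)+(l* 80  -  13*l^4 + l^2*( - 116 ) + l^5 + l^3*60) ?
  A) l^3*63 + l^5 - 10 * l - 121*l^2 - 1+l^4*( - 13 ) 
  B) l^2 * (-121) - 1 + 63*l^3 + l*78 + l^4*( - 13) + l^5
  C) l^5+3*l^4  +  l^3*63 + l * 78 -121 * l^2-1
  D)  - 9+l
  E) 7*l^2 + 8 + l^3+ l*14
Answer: B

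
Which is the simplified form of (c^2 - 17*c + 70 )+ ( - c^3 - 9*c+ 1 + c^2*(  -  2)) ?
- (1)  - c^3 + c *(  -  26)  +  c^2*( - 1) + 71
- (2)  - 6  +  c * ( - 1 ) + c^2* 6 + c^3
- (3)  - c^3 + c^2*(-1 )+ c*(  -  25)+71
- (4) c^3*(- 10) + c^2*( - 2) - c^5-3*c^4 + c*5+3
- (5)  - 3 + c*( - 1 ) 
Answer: 1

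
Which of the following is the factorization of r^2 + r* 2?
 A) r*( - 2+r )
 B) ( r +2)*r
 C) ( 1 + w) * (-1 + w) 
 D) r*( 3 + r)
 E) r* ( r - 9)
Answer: B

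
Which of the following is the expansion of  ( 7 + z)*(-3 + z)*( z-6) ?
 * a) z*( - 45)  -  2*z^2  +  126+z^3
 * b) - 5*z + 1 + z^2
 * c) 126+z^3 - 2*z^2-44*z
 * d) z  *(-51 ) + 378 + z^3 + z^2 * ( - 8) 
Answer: a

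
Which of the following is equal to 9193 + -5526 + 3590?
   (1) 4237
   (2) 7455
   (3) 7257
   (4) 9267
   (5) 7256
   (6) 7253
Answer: 3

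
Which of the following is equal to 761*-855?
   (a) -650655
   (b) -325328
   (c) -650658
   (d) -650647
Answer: a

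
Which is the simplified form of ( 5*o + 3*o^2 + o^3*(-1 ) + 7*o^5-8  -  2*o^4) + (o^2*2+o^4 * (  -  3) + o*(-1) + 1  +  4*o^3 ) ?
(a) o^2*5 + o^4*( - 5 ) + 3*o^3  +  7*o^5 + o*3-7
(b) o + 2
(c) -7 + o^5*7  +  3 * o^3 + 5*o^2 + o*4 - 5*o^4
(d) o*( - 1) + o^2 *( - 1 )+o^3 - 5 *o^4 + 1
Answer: c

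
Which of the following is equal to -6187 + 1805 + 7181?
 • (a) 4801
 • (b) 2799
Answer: b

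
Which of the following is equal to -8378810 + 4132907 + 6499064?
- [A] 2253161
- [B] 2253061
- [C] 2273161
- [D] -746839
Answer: A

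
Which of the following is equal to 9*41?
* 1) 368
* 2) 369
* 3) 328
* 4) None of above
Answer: 2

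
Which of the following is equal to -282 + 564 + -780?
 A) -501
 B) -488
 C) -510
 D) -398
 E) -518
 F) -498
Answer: F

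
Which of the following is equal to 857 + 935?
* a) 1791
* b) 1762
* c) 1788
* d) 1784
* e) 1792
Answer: e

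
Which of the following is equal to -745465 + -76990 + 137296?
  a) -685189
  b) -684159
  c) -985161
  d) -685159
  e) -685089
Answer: d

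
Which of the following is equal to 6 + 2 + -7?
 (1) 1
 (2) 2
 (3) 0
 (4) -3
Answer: 1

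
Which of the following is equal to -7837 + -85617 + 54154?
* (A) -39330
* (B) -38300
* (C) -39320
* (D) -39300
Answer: D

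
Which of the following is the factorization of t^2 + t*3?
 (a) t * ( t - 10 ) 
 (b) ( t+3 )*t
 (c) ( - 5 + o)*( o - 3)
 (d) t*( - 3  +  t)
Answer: b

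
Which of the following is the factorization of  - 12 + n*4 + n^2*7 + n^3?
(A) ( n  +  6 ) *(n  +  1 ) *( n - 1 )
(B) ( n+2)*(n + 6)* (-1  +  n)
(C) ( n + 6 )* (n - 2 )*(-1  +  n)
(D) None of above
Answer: B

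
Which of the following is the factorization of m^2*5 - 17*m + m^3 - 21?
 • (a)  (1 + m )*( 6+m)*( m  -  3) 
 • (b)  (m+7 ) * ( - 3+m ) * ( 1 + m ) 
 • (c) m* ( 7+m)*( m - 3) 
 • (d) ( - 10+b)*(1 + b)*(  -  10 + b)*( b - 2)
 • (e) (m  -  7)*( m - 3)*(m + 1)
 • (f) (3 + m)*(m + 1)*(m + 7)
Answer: b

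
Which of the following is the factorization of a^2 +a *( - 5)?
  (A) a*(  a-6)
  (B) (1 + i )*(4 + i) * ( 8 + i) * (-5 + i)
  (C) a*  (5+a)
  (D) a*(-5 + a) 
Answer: D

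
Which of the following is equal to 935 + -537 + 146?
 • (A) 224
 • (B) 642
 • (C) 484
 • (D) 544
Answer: D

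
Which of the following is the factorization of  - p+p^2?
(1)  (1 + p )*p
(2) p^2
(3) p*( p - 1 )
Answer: 3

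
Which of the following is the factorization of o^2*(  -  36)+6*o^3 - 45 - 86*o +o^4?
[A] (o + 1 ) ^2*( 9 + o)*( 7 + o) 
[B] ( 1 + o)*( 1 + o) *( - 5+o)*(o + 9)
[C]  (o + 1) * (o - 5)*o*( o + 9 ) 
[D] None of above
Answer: B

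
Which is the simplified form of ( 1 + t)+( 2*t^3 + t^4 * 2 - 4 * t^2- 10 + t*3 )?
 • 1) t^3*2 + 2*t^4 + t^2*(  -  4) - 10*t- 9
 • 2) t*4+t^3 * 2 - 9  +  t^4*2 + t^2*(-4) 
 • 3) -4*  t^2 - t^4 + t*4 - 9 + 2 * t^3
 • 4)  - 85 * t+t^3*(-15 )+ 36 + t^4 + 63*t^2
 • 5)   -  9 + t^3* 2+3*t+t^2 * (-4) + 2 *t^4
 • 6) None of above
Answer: 2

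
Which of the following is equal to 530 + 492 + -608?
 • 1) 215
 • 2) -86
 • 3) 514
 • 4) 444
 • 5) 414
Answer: 5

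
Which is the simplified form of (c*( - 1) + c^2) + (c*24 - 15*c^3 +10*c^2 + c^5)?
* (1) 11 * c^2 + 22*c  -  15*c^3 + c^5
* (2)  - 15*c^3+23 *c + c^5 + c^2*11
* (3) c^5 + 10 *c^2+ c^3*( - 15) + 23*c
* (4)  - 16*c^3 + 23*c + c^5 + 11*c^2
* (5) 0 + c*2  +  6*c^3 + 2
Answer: 2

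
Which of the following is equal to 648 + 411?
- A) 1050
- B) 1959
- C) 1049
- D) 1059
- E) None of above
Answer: D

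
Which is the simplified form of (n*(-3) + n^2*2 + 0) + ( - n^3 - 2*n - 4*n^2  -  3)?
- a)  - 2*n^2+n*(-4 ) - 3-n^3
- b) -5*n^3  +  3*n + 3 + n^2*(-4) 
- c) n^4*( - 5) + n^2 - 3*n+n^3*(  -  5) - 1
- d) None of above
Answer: d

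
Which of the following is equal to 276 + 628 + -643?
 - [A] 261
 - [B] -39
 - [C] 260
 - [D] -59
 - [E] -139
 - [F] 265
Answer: A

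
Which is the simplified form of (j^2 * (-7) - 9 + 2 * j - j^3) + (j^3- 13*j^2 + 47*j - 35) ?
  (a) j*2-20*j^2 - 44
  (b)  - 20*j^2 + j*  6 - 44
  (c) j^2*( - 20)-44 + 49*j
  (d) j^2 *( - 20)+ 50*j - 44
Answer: c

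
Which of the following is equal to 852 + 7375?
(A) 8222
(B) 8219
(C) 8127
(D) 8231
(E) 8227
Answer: E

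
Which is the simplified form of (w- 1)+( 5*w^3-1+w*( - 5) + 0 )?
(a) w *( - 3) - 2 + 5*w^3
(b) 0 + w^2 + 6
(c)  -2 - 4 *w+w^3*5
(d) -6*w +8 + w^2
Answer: c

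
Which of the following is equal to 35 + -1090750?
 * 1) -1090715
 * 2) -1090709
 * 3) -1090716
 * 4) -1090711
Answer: 1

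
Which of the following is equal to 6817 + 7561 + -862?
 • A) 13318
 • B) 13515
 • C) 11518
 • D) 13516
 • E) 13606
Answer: D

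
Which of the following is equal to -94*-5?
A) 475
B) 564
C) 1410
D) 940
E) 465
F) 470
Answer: F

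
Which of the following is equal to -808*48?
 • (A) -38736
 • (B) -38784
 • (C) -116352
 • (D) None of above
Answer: B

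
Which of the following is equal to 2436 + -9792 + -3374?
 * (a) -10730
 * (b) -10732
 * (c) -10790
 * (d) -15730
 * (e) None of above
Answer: a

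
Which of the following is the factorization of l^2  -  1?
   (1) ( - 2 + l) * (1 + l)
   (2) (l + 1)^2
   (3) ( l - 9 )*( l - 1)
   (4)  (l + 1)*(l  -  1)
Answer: 4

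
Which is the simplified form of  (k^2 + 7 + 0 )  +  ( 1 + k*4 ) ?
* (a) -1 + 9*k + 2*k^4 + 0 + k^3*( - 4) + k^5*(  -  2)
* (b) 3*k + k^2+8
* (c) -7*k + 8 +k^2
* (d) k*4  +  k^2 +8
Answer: d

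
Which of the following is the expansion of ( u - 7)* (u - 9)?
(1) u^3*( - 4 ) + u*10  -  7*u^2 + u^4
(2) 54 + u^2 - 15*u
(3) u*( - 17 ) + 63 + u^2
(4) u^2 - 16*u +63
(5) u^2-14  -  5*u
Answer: 4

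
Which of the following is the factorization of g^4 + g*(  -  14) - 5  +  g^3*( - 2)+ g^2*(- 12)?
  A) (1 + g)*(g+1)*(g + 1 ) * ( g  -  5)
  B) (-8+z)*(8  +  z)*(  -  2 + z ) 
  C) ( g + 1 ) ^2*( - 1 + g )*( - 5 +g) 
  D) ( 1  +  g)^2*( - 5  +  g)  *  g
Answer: A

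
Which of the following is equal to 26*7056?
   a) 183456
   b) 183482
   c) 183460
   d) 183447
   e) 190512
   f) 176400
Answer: a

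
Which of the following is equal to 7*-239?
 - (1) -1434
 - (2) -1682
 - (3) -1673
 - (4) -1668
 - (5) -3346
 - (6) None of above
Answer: 3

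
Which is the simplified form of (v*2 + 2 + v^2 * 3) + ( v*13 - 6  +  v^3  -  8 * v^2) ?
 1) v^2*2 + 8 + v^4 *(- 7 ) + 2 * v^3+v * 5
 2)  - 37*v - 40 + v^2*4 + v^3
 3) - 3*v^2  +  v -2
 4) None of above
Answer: 4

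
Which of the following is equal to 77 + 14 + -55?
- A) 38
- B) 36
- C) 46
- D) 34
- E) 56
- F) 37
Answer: B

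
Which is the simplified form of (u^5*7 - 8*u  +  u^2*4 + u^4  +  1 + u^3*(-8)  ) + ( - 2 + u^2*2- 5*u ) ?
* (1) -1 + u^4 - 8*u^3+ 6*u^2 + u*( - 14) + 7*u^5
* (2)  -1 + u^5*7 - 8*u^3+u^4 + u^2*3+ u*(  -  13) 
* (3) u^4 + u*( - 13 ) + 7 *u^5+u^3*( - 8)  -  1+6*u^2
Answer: 3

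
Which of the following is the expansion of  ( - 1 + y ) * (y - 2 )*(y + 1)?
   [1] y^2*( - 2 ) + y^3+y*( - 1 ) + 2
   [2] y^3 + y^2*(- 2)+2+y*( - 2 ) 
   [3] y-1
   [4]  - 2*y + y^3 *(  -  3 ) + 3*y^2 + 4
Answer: 1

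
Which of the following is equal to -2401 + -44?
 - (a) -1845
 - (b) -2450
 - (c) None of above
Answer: c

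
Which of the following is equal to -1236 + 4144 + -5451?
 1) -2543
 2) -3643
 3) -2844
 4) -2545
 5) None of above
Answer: 1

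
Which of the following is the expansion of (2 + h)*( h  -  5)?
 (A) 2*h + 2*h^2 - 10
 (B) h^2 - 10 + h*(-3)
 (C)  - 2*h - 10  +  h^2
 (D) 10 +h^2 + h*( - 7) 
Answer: B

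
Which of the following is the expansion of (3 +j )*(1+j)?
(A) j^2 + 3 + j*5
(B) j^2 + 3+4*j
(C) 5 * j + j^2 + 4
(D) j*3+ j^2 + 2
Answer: B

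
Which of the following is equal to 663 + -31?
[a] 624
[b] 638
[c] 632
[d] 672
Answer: c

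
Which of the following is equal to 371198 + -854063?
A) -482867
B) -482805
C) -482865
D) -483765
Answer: C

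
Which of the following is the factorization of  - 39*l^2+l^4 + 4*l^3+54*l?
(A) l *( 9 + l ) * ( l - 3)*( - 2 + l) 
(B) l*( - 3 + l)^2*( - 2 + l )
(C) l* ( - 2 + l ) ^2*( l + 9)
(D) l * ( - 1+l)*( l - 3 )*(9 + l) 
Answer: A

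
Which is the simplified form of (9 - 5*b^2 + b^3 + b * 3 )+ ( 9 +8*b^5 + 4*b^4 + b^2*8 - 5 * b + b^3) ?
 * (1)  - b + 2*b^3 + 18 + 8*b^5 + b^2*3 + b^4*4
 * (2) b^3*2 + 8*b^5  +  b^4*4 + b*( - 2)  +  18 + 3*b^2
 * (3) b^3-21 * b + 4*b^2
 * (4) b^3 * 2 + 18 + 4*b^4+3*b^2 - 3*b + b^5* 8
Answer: 2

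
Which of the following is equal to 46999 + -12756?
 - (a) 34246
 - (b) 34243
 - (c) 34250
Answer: b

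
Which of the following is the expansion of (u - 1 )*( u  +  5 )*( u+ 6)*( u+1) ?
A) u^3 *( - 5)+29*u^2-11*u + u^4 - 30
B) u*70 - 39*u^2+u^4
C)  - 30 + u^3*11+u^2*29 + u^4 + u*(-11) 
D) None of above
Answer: C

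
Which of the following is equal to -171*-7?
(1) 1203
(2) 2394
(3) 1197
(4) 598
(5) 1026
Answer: 3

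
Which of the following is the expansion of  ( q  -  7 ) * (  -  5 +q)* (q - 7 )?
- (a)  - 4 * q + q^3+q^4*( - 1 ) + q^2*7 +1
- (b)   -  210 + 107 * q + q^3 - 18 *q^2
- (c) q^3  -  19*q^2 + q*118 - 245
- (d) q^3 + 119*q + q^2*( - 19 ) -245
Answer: d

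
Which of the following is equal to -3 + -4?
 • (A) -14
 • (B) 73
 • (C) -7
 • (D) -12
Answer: C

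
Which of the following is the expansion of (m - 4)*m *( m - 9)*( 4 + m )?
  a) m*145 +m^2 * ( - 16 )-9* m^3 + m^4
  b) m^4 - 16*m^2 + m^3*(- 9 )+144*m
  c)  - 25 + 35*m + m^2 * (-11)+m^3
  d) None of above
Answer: b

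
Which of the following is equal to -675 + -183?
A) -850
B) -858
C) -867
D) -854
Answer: B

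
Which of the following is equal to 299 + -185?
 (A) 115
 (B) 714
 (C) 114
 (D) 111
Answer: C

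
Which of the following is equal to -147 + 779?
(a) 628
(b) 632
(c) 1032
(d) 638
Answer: b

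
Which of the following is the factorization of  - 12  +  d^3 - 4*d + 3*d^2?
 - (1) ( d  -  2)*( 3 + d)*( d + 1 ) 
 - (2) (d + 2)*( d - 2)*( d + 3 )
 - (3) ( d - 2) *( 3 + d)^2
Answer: 2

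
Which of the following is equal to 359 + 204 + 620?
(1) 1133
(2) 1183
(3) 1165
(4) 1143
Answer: 2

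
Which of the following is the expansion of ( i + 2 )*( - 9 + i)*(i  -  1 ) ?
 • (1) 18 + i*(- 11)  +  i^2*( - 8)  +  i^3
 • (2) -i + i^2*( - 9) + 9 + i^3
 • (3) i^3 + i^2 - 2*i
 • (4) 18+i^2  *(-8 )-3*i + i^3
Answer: 1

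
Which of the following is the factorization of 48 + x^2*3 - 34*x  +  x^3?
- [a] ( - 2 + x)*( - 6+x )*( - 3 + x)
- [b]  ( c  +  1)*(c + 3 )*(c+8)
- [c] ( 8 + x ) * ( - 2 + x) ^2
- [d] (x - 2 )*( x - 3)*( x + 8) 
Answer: d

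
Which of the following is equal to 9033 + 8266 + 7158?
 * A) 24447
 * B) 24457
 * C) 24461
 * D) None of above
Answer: B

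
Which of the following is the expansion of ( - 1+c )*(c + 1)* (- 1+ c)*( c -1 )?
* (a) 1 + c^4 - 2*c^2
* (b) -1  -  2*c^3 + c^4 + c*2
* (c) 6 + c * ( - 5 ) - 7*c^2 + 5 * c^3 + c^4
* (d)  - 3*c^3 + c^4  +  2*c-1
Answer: b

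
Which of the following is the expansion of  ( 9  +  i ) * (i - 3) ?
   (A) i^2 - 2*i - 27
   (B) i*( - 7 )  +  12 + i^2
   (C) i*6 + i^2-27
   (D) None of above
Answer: C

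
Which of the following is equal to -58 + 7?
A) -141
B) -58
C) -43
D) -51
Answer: D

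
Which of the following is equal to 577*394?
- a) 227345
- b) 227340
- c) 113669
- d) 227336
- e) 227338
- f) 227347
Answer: e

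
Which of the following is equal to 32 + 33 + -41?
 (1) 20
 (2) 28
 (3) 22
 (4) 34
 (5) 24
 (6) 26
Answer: 5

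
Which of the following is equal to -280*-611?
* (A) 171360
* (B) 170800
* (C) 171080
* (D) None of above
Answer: C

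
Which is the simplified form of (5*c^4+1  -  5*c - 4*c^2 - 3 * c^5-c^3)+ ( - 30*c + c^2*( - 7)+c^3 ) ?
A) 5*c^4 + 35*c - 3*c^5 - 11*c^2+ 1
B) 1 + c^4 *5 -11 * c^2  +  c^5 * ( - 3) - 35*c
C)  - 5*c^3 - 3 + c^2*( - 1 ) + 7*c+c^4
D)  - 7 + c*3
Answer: B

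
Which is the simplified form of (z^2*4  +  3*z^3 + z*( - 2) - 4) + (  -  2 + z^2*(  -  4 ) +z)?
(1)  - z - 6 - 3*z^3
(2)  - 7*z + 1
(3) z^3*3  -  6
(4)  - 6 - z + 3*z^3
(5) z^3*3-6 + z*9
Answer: 4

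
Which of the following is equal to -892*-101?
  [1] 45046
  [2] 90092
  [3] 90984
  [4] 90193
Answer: 2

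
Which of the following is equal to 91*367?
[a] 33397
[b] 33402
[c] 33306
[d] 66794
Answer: a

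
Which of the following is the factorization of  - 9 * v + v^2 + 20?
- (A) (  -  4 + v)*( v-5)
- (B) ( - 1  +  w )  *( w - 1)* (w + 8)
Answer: A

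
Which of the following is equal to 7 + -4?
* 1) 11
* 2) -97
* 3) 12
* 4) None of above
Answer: 4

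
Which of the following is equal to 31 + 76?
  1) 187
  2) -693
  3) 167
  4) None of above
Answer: 4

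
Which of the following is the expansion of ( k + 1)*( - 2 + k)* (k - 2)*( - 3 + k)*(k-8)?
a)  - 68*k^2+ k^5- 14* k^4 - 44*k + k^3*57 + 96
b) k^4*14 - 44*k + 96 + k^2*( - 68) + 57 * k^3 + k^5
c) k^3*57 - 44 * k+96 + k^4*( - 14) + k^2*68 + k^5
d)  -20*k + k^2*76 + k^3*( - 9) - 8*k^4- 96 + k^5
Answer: a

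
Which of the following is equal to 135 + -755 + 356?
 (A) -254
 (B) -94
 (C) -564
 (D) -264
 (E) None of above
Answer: D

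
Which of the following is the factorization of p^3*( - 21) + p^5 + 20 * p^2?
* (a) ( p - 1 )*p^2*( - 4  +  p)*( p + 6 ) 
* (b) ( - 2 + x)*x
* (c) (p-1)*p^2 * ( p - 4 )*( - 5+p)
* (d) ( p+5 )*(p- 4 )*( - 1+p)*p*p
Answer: d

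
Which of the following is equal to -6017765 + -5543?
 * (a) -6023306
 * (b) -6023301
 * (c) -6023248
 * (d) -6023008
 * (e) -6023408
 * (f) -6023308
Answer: f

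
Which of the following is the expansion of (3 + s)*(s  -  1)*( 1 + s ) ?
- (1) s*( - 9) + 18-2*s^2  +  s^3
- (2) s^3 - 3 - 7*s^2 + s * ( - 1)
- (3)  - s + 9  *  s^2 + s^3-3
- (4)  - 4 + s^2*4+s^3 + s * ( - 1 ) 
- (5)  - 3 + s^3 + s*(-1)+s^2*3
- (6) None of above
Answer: 5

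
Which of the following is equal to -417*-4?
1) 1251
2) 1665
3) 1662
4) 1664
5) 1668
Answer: 5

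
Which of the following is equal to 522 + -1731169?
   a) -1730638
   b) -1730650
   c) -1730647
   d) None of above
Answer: c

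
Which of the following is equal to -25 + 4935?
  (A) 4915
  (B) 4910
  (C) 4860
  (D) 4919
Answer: B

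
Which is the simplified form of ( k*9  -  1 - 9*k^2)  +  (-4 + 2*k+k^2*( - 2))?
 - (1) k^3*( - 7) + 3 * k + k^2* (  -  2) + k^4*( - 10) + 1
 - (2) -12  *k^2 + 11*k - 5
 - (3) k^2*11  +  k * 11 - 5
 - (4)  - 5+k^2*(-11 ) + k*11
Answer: 4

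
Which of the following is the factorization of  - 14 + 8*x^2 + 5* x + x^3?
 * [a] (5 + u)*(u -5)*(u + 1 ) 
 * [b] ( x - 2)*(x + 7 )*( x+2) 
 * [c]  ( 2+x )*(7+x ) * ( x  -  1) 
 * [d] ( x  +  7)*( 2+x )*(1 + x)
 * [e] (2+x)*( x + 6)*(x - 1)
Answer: c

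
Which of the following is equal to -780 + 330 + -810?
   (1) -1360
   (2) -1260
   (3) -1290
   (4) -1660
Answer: 2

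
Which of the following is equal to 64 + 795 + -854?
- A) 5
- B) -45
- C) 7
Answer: A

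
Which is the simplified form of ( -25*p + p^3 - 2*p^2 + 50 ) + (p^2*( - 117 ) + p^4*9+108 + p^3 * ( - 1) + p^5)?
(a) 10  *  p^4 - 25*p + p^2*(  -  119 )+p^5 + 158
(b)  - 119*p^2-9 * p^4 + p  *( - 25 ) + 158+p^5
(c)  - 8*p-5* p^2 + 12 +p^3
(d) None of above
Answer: d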